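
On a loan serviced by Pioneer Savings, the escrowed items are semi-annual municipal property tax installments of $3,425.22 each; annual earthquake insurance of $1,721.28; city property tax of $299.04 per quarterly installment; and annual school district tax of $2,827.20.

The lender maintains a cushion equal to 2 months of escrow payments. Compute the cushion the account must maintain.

$2,099.18

Municipal property tax: $3,425.22 × 2 = $6,850.44 annually
Earthquake insurance: $1,721.28 annually
City property tax: $299.04 × 4 = $1,196.16 annually
School district tax: $2,827.20 annually
Yearly total = $12,595.08
Monthly escrow = $12,595.08 ÷ 12 = $1,049.59
Cushion = 2 × $1,049.59 = $2,099.18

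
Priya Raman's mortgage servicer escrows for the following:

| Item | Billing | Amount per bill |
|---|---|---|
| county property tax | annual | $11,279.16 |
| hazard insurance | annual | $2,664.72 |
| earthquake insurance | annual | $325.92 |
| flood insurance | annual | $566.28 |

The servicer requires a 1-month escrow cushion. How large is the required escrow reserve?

$1,236.34

County property tax — $11,279.16 per year
Hazard insurance — $2,664.72 per year
Earthquake insurance — $325.92 per year
Flood insurance — $566.28 per year
Annual escrow total = $14,836.08
Per month = $14,836.08 / 12 = $1,236.34
Required cushion = 1 × $1,236.34 = $1,236.34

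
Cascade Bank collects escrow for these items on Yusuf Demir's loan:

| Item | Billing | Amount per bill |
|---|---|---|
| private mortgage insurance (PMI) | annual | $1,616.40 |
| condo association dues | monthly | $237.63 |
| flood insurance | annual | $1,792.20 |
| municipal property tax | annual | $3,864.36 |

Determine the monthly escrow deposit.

Private mortgage insurance (PMI) — $1,616.40
Condo association dues — $237.63 × 12 = $2,851.56
Flood insurance — $1,792.20
Municipal property tax — $3,864.36
Annual escrow total = $1,616.40 + $2,851.56 + $1,792.20 + $3,864.36 = $10,124.52
Base monthly escrow = $10,124.52 / 12 = $843.71

$843.71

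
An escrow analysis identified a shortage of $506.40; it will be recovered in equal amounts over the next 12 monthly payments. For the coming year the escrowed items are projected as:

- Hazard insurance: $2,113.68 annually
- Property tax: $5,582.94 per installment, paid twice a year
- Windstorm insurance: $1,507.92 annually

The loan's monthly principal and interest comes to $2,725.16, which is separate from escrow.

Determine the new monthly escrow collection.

$1,274.49

Hazard insurance = $2,113.68 per year
Property tax = $5,582.94 × 2 = $11,165.88 per year
Windstorm insurance = $1,507.92 per year
Total annual escrow = $14,787.48
Per month = $14,787.48 / 12 = $1,232.29
Monthly shortage recovery: $506.40 ÷ 12 = $42.20
Adjusted monthly = $1,232.29 + $42.20 = $1,274.49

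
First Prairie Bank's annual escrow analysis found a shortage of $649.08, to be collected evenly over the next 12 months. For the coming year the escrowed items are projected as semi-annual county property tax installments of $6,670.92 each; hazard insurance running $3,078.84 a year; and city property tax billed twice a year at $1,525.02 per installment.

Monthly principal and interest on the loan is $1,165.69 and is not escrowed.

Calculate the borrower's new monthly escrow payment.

$1,676.65

County property tax = $6,670.92 × 2 = $13,341.84 per year
Hazard insurance = $3,078.84 per year
City property tax = $1,525.02 × 2 = $3,050.04 per year
Combined annual = $13,341.84 + $3,078.84 + $3,050.04 = $19,470.72
Monthly escrow = $19,470.72 / 12 = $1,622.56
Monthly shortage recovery: $649.08 / 12 = $54.09
Adjusted monthly = $1,622.56 + $54.09 = $1,676.65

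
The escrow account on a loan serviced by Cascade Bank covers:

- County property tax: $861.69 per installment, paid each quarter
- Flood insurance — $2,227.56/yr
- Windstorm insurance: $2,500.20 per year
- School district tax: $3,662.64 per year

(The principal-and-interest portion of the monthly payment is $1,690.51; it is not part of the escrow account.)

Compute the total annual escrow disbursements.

$11,837.16

County property tax = $861.69 × 4 = $3,446.76
Flood insurance = $2,227.56
Windstorm insurance = $2,500.20
School district tax = $3,662.64
Total per year = $3,446.76 + $2,227.56 + $2,500.20 + $3,662.64 = $11,837.16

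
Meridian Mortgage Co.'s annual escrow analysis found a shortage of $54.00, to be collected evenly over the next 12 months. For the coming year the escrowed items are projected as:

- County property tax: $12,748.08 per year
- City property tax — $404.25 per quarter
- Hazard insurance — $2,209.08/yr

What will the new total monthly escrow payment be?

$1,385.68

County property tax: $12,748.08 annually
City property tax: $404.25 × 4 = $1,617.00 annually
Hazard insurance: $2,209.08 annually
Yearly total = $12,748.08 + $1,617.00 + $2,209.08 = $16,574.16
Monthly escrow = $16,574.16 / 12 = $1,381.18
Shortage per month = $54.00 ÷ 12 = $4.50
Adjusted monthly = $1,381.18 + $4.50 = $1,385.68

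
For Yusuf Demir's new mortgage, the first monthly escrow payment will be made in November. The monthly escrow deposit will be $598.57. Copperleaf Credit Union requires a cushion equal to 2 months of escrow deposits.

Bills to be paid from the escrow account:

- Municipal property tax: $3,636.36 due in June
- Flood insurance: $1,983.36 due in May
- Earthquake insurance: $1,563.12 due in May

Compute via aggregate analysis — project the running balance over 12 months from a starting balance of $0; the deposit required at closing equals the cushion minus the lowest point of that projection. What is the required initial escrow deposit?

$3,591.42

Cushion = 2 × $598.57 = $1,197.14
Trial balance (start $0, +$598.57 each month, − disbursements):
  Nov: +$598.57 → $598.57
  Dec: +$598.57 → $1,197.14
  Jan: +$598.57 → $1,795.71
  Feb: +$598.57 → $2,394.28
  Mar: +$598.57 → $2,992.85
  Apr: +$598.57 → $3,591.42
  May: +$598.57 − $3,546.48 → $643.51
  Jun: +$598.57 − $3,636.36 → -$2,394.28
  Jul: +$598.57 → -$1,795.71
  Aug: +$598.57 → -$1,197.14
  Sep: +$598.57 → -$598.57
  Oct: +$598.57 → $0.00
Lowest trial balance = -$2,394.28 (Jun)
Initial deposit = cushion − low point = $1,197.14 − (-$2,394.28) = $3,591.42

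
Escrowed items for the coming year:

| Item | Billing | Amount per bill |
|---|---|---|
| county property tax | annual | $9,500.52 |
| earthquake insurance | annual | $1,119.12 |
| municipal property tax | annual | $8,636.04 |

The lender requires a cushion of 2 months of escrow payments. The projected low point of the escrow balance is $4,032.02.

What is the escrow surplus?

$822.74

County property tax — $9,500.52/yr
Earthquake insurance — $1,119.12/yr
Municipal property tax — $8,636.04/yr
Total annual escrow = $9,500.52 + $1,119.12 + $8,636.04 = $19,255.68
Monthly = $19,255.68 ÷ 12 = $1,604.64
Required cushion = 2 × $1,604.64 = $3,209.28
Excess over cushion: $4,032.02 − $3,209.28 = $822.74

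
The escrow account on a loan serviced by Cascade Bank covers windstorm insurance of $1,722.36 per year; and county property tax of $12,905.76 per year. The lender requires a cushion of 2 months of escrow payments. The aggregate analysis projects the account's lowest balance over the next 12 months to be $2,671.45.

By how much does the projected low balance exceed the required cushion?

$233.43

Windstorm insurance = $1,722.36 annually
County property tax = $12,905.76 annually
Total per year = $14,628.12
Base monthly escrow = $14,628.12 / 12 = $1,219.01
Required cushion = 2 × $1,219.01 = $2,438.02
Excess over cushion: $2,671.45 − $2,438.02 = $233.43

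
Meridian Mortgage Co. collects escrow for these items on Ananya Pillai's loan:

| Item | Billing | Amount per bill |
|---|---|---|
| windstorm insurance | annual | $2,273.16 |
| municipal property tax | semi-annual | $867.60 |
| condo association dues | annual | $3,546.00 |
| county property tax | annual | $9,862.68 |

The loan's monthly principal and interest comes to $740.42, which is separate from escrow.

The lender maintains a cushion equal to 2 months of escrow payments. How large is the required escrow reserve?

Windstorm insurance — $2,273.16
Municipal property tax — $867.60 × 2 = $1,735.20
Condo association dues — $3,546.00
County property tax — $9,862.68
Yearly total = $2,273.16 + $1,735.20 + $3,546.00 + $9,862.68 = $17,417.04
Base monthly escrow = $17,417.04 / 12 = $1,451.42
Reserve = 2 × $1,451.42 = $2,902.84

$2,902.84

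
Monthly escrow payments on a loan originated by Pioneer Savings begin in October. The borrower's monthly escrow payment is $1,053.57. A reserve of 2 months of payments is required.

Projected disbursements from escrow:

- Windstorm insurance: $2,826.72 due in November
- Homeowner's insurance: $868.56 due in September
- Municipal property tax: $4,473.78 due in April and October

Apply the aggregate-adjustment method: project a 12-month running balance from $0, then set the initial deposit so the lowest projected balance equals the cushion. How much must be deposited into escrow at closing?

Cushion = 2 × $1,053.57 = $2,107.14
Trial balance (start $0, +$1,053.57 each month, − disbursements):
  Oct: +$1,053.57 − $4,473.78 → -$3,420.21
  Nov: +$1,053.57 − $2,826.72 → -$5,193.36
  Dec: +$1,053.57 → -$4,139.79
  Jan: +$1,053.57 → -$3,086.22
  Feb: +$1,053.57 → -$2,032.65
  Mar: +$1,053.57 → -$979.08
  Apr: +$1,053.57 − $4,473.78 → -$4,399.29
  May: +$1,053.57 → -$3,345.72
  Jun: +$1,053.57 → -$2,292.15
  Jul: +$1,053.57 → -$1,238.58
  Aug: +$1,053.57 → -$185.01
  Sep: +$1,053.57 − $868.56 → $0.00
Lowest trial balance = -$5,193.36 (Nov)
Initial deposit = cushion − low point = $2,107.14 − (-$5,193.36) = $7,300.50

$7,300.50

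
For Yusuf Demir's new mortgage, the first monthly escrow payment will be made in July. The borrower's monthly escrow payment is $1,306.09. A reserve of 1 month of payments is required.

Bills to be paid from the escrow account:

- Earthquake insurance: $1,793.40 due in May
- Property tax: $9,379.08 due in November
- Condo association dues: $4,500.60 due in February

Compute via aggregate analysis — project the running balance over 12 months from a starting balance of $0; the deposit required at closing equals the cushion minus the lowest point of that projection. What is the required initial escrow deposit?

$4,737.05

Cushion = 1 × $1,306.09 = $1,306.09
Trial balance (start $0, +$1,306.09 each month, − disbursements):
  Jul: +$1,306.09 → $1,306.09
  Aug: +$1,306.09 → $2,612.18
  Sep: +$1,306.09 → $3,918.27
  Oct: +$1,306.09 → $5,224.36
  Nov: +$1,306.09 − $9,379.08 → -$2,848.63
  Dec: +$1,306.09 → -$1,542.54
  Jan: +$1,306.09 → -$236.45
  Feb: +$1,306.09 − $4,500.60 → -$3,430.96
  Mar: +$1,306.09 → -$2,124.87
  Apr: +$1,306.09 → -$818.78
  May: +$1,306.09 − $1,793.40 → -$1,306.09
  Jun: +$1,306.09 → $0.00
Lowest trial balance = -$3,430.96 (Feb)
Initial deposit = cushion − low point = $1,306.09 − (-$3,430.96) = $4,737.05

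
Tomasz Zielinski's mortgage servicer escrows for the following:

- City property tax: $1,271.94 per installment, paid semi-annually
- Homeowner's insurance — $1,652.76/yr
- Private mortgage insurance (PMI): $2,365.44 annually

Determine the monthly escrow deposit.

City property tax: $1,271.94 × 2 = $2,543.88 annually
Homeowner's insurance: $1,652.76 annually
Private mortgage insurance (PMI): $2,365.44 annually
Total annual escrow = $2,543.88 + $1,652.76 + $2,365.44 = $6,562.08
Base monthly escrow = $6,562.08 ÷ 12 = $546.84

$546.84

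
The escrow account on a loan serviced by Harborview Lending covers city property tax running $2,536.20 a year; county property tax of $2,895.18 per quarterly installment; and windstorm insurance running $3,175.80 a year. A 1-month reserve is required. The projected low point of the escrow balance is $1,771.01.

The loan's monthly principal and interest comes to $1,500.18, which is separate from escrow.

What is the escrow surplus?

City property tax — $2,536.20 annually
County property tax — $2,895.18 × 4 = $11,580.72 annually
Windstorm insurance — $3,175.80 annually
Total annual escrow = $2,536.20 + $11,580.72 + $3,175.80 = $17,292.72
Monthly escrow = $17,292.72 ÷ 12 = $1,441.06
Required reserve = 1 × $1,441.06 = $1,441.06
Surplus = $1,771.01 − $1,441.06 = $329.95

$329.95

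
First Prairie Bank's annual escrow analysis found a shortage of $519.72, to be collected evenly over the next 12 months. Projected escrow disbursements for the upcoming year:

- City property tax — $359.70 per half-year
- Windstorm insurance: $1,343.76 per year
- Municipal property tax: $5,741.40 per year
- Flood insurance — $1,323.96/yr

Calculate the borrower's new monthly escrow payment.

City property tax = $359.70 × 2 = $719.40/yr
Windstorm insurance = $1,343.76/yr
Municipal property tax = $5,741.40/yr
Flood insurance = $1,323.96/yr
Annual escrow total = $9,128.52
Monthly escrow = $9,128.52 / 12 = $760.71
Shortage per month = $519.72 ÷ 12 = $43.31
Adjusted monthly = $760.71 + $43.31 = $804.02

$804.02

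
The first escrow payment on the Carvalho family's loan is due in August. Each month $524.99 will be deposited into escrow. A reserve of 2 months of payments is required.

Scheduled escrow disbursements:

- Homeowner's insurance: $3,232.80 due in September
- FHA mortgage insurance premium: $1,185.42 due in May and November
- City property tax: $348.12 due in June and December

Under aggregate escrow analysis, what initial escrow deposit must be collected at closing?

Cushion = 2 × $524.99 = $1,049.98
Trial balance (start $0, +$524.99 each month, − disbursements):
  Aug: +$524.99 → $524.99
  Sep: +$524.99 − $3,232.80 → -$2,182.82
  Oct: +$524.99 → -$1,657.83
  Nov: +$524.99 − $1,185.42 → -$2,318.26
  Dec: +$524.99 − $348.12 → -$2,141.39
  Jan: +$524.99 → -$1,616.40
  Feb: +$524.99 → -$1,091.41
  Mar: +$524.99 → -$566.42
  Apr: +$524.99 → -$41.43
  May: +$524.99 − $1,185.42 → -$701.86
  Jun: +$524.99 − $348.12 → -$524.99
  Jul: +$524.99 → $0.00
Lowest trial balance = -$2,318.26 (Nov)
Initial deposit = cushion − low point = $1,049.98 − (-$2,318.26) = $3,368.24

$3,368.24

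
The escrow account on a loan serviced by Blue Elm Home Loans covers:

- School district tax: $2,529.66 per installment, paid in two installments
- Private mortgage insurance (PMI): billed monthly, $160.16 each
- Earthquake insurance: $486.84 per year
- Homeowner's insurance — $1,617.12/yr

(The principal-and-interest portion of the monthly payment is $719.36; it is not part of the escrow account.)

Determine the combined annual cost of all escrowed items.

School district tax = $2,529.66 × 2 = $5,059.32 annually
Private mortgage insurance (PMI) = $160.16 × 12 = $1,921.92 annually
Earthquake insurance = $486.84 annually
Homeowner's insurance = $1,617.12 annually
Annual escrow total = $9,085.20

$9,085.20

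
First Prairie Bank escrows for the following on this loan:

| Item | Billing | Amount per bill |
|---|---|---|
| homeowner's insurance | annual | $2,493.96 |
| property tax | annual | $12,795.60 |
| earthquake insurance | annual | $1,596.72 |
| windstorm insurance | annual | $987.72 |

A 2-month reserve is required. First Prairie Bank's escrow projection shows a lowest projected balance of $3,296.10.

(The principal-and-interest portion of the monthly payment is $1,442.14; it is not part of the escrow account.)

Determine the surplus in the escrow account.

$317.10

Homeowner's insurance — $2,493.96 annually
Property tax — $12,795.60 annually
Earthquake insurance — $1,596.72 annually
Windstorm insurance — $987.72 annually
Yearly total = $17,874.00
Per month = $17,874.00 / 12 = $1,489.50
Cushion = 2 × $1,489.50 = $2,979.00
Excess over cushion: $3,296.10 − $2,979.00 = $317.10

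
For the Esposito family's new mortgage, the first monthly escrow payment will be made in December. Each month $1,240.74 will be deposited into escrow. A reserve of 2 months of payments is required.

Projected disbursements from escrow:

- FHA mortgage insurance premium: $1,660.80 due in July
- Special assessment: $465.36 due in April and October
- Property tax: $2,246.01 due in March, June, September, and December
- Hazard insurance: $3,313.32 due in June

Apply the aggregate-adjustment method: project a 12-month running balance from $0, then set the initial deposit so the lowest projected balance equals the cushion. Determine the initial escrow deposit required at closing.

$4,733.07

Cushion = 2 × $1,240.74 = $2,481.48
Trial balance (start $0, +$1,240.74 each month, − disbursements):
  Dec: +$1,240.74 − $2,246.01 → -$1,005.27
  Jan: +$1,240.74 → $235.47
  Feb: +$1,240.74 → $1,476.21
  Mar: +$1,240.74 − $2,246.01 → $470.94
  Apr: +$1,240.74 − $465.36 → $1,246.32
  May: +$1,240.74 → $2,487.06
  Jun: +$1,240.74 − $5,559.33 → -$1,831.53
  Jul: +$1,240.74 − $1,660.80 → -$2,251.59
  Aug: +$1,240.74 → -$1,010.85
  Sep: +$1,240.74 − $2,246.01 → -$2,016.12
  Oct: +$1,240.74 − $465.36 → -$1,240.74
  Nov: +$1,240.74 → $0.00
Lowest trial balance = -$2,251.59 (Jul)
Initial deposit = cushion − low point = $2,481.48 − (-$2,251.59) = $4,733.07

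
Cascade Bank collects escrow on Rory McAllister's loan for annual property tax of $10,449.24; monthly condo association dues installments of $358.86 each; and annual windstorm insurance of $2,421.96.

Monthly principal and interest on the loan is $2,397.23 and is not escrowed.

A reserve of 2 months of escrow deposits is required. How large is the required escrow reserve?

Property tax — $10,449.24 per year
Condo association dues — $358.86 × 12 = $4,306.32 per year
Windstorm insurance — $2,421.96 per year
Total annual escrow = $10,449.24 + $4,306.32 + $2,421.96 = $17,177.52
Monthly escrow = $17,177.52 ÷ 12 = $1,431.46
Required cushion = 2 × $1,431.46 = $2,862.92

$2,862.92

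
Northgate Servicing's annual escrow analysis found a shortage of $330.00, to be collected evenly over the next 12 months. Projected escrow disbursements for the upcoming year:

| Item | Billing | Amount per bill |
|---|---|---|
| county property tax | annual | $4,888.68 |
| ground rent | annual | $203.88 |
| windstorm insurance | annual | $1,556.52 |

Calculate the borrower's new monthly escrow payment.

County property tax: $4,888.68 per year
Ground rent: $203.88 per year
Windstorm insurance: $1,556.52 per year
Yearly total = $6,649.08
Base monthly escrow = $6,649.08 ÷ 12 = $554.09
Shortage spread = $330.00 ÷ 12 = $27.50/mo
New monthly escrow = $554.09 + $27.50 = $581.59

$581.59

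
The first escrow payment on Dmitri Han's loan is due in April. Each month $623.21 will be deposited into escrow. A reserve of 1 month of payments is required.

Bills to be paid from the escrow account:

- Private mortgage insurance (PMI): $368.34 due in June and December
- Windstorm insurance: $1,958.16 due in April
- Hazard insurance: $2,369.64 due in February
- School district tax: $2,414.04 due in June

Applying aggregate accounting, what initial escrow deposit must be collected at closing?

$3,494.12

Cushion = 1 × $623.21 = $623.21
Trial balance (start $0, +$623.21 each month, − disbursements):
  Apr: +$623.21 − $1,958.16 → -$1,334.95
  May: +$623.21 → -$711.74
  Jun: +$623.21 − $2,782.38 → -$2,870.91
  Jul: +$623.21 → -$2,247.70
  Aug: +$623.21 → -$1,624.49
  Sep: +$623.21 → -$1,001.28
  Oct: +$623.21 → -$378.07
  Nov: +$623.21 → $245.14
  Dec: +$623.21 − $368.34 → $500.01
  Jan: +$623.21 → $1,123.22
  Feb: +$623.21 − $2,369.64 → -$623.21
  Mar: +$623.21 → $0.00
Lowest trial balance = -$2,870.91 (Jun)
Initial deposit = cushion − low point = $623.21 − (-$2,870.91) = $3,494.12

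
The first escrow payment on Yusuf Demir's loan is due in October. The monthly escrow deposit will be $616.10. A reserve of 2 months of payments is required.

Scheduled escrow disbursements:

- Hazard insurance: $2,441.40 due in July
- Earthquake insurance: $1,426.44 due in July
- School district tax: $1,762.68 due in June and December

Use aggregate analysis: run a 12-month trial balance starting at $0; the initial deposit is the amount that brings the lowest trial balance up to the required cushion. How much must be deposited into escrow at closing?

Cushion = 2 × $616.10 = $1,232.20
Trial balance (start $0, +$616.10 each month, − disbursements):
  Oct: +$616.10 → $616.10
  Nov: +$616.10 → $1,232.20
  Dec: +$616.10 − $1,762.68 → $85.62
  Jan: +$616.10 → $701.72
  Feb: +$616.10 → $1,317.82
  Mar: +$616.10 → $1,933.92
  Apr: +$616.10 → $2,550.02
  May: +$616.10 → $3,166.12
  Jun: +$616.10 − $1,762.68 → $2,019.54
  Jul: +$616.10 − $3,867.84 → -$1,232.20
  Aug: +$616.10 → -$616.10
  Sep: +$616.10 → $0.00
Lowest trial balance = -$1,232.20 (Jul)
Initial deposit = cushion − low point = $1,232.20 − (-$1,232.20) = $2,464.40

$2,464.40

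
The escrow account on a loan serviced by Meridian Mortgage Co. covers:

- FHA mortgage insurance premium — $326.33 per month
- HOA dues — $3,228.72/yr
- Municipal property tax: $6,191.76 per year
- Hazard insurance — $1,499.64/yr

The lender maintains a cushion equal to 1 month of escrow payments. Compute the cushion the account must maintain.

FHA mortgage insurance premium = $326.33 × 12 = $3,915.96 per year
HOA dues = $3,228.72 per year
Municipal property tax = $6,191.76 per year
Hazard insurance = $1,499.64 per year
Total per year = $14,836.08
Monthly = $14,836.08 ÷ 12 = $1,236.34
Cushion = 1 × $1,236.34 = $1,236.34

$1,236.34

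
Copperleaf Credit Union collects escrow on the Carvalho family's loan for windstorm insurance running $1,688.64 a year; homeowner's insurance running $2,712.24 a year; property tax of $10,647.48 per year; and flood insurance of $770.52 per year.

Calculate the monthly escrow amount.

Windstorm insurance — $1,688.64
Homeowner's insurance — $2,712.24
Property tax — $10,647.48
Flood insurance — $770.52
Total annual escrow = $1,688.64 + $2,712.24 + $10,647.48 + $770.52 = $15,818.88
Monthly = $15,818.88 ÷ 12 = $1,318.24

$1,318.24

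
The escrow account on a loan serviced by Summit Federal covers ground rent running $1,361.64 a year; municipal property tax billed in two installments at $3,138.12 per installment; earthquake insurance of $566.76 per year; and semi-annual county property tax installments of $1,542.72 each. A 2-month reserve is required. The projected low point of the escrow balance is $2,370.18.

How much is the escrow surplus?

Ground rent — $1,361.64
Municipal property tax — $3,138.12 × 2 = $6,276.24
Earthquake insurance — $566.76
County property tax — $1,542.72 × 2 = $3,085.44
Combined annual = $1,361.64 + $6,276.24 + $566.76 + $3,085.44 = $11,290.08
Per month = $11,290.08 ÷ 12 = $940.84
Required reserve = 2 × $940.84 = $1,881.68
Excess over cushion: $2,370.18 − $1,881.68 = $488.50

$488.50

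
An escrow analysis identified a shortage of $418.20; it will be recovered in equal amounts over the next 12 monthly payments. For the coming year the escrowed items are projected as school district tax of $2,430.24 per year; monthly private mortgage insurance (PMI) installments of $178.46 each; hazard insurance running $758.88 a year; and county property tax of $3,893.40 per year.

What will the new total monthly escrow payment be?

School district tax = $2,430.24/yr
Private mortgage insurance (PMI) = $178.46 × 12 = $2,141.52/yr
Hazard insurance = $758.88/yr
County property tax = $3,893.40/yr
Yearly total = $2,430.24 + $2,141.52 + $758.88 + $3,893.40 = $9,224.04
Base monthly escrow = $9,224.04 / 12 = $768.67
Monthly shortage recovery: $418.20 / 12 = $34.85
Adjusted monthly = $768.67 + $34.85 = $803.52

$803.52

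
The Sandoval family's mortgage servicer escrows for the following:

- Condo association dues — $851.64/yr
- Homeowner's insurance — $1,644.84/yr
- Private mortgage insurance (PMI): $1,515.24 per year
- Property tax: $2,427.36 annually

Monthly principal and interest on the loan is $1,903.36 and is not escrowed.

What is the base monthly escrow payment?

$536.59

Condo association dues: $851.64 per year
Homeowner's insurance: $1,644.84 per year
Private mortgage insurance (PMI): $1,515.24 per year
Property tax: $2,427.36 per year
Combined annual = $851.64 + $1,644.84 + $1,515.24 + $2,427.36 = $6,439.08
Monthly escrow = $6,439.08 / 12 = $536.59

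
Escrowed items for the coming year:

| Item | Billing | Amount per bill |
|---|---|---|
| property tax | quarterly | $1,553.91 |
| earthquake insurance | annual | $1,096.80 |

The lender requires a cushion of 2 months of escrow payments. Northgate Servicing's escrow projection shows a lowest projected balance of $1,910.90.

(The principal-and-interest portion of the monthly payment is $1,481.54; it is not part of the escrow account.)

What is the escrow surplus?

$692.16

Property tax: $1,553.91 × 4 = $6,215.64 annually
Earthquake insurance: $1,096.80 annually
Yearly total = $7,312.44
Monthly = $7,312.44 ÷ 12 = $609.37
Required reserve = 2 × $609.37 = $1,218.74
Excess over cushion: $1,910.90 − $1,218.74 = $692.16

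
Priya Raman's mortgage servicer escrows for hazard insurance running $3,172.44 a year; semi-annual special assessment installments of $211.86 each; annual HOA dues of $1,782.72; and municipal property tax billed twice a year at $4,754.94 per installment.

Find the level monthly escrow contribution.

$1,240.73

Hazard insurance = $3,172.44
Special assessment = $211.86 × 2 = $423.72
HOA dues = $1,782.72
Municipal property tax = $4,754.94 × 2 = $9,509.88
Combined annual = $14,888.76
Monthly escrow = $14,888.76 ÷ 12 = $1,240.73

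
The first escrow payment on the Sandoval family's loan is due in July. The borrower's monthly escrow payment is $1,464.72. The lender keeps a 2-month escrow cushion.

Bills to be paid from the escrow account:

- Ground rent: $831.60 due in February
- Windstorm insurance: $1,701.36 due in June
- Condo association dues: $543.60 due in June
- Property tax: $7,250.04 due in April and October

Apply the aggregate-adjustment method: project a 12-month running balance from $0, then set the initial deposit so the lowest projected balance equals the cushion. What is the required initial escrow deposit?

Cushion = 2 × $1,464.72 = $2,929.44
Trial balance (start $0, +$1,464.72 each month, − disbursements):
  Jul: +$1,464.72 → $1,464.72
  Aug: +$1,464.72 → $2,929.44
  Sep: +$1,464.72 → $4,394.16
  Oct: +$1,464.72 − $7,250.04 → -$1,391.16
  Nov: +$1,464.72 → $73.56
  Dec: +$1,464.72 → $1,538.28
  Jan: +$1,464.72 → $3,003.00
  Feb: +$1,464.72 − $831.60 → $3,636.12
  Mar: +$1,464.72 → $5,100.84
  Apr: +$1,464.72 − $7,250.04 → -$684.48
  May: +$1,464.72 → $780.24
  Jun: +$1,464.72 − $2,244.96 → $0.00
Lowest trial balance = -$1,391.16 (Oct)
Initial deposit = cushion − low point = $2,929.44 − (-$1,391.16) = $4,320.60

$4,320.60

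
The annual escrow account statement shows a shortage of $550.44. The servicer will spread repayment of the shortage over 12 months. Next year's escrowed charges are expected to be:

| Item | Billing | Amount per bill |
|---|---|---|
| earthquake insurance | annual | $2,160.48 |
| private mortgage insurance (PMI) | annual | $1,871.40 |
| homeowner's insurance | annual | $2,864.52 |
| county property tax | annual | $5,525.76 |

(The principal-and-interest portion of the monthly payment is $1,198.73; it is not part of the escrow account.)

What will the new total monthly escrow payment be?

Earthquake insurance = $2,160.48/yr
Private mortgage insurance (PMI) = $1,871.40/yr
Homeowner's insurance = $2,864.52/yr
County property tax = $5,525.76/yr
Yearly total = $2,160.48 + $1,871.40 + $2,864.52 + $5,525.76 = $12,422.16
Base monthly escrow = $12,422.16 ÷ 12 = $1,035.18
Monthly shortage recovery: $550.44 / 12 = $45.87
Adjusted monthly = $1,035.18 + $45.87 = $1,081.05

$1,081.05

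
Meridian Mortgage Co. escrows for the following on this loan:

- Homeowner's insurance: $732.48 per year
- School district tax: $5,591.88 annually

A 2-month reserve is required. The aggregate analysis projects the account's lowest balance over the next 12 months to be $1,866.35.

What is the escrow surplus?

Homeowner's insurance: $732.48 annually
School district tax: $5,591.88 annually
Total per year = $732.48 + $5,591.88 = $6,324.36
Monthly escrow = $6,324.36 ÷ 12 = $527.03
Cushion = 2 × $527.03 = $1,054.06
Surplus = $1,866.35 − $1,054.06 = $812.29

$812.29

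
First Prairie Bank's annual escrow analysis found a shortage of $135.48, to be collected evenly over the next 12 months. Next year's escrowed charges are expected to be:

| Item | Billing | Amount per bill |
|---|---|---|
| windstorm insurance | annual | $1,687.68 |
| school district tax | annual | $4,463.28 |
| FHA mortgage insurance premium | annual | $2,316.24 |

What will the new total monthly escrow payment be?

Windstorm insurance: $1,687.68 per year
School district tax: $4,463.28 per year
FHA mortgage insurance premium: $2,316.24 per year
Combined annual = $8,467.20
Per month = $8,467.20 / 12 = $705.60
Monthly shortage recovery: $135.48 / 12 = $11.29
New monthly escrow = $705.60 + $11.29 = $716.89

$716.89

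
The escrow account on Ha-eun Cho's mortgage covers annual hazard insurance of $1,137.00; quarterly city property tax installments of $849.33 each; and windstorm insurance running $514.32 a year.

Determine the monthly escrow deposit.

Hazard insurance: $1,137.00
City property tax: $849.33 × 4 = $3,397.32
Windstorm insurance: $514.32
Total annual escrow = $1,137.00 + $3,397.32 + $514.32 = $5,048.64
Base monthly escrow = $5,048.64 / 12 = $420.72

$420.72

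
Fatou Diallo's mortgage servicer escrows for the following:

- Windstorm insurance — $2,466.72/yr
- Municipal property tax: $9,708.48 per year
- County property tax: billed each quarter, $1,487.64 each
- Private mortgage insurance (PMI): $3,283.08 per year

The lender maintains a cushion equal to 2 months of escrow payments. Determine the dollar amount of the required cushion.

$3,568.14

Windstorm insurance: $2,466.72/yr
Municipal property tax: $9,708.48/yr
County property tax: $1,487.64 × 4 = $5,950.56/yr
Private mortgage insurance (PMI): $3,283.08/yr
Total annual escrow = $21,408.84
Monthly = $21,408.84 ÷ 12 = $1,784.07
Reserve = 2 × $1,784.07 = $3,568.14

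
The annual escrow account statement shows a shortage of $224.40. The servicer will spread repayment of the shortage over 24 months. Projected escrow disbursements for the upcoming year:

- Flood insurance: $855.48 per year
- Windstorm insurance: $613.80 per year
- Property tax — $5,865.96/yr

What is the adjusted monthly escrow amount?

Flood insurance = $855.48
Windstorm insurance = $613.80
Property tax = $5,865.96
Yearly total = $855.48 + $613.80 + $5,865.96 = $7,335.24
Monthly escrow = $7,335.24 ÷ 12 = $611.27
Shortage per month = $224.40 ÷ 24 = $9.35
New monthly escrow = $611.27 + $9.35 = $620.62

$620.62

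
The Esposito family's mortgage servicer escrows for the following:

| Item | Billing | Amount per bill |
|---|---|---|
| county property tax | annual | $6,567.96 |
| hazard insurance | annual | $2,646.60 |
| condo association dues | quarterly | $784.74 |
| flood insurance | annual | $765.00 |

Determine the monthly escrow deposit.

$1,093.21

County property tax — $6,567.96
Hazard insurance — $2,646.60
Condo association dues — $784.74 × 4 = $3,138.96
Flood insurance — $765.00
Combined annual = $6,567.96 + $2,646.60 + $3,138.96 + $765.00 = $13,118.52
Base monthly escrow = $13,118.52 / 12 = $1,093.21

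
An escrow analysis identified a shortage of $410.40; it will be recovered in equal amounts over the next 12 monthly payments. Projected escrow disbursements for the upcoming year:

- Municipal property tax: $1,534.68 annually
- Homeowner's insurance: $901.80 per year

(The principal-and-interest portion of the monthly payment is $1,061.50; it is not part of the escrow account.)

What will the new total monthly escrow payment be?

Municipal property tax: $1,534.68 per year
Homeowner's insurance: $901.80 per year
Total annual escrow = $2,436.48
Monthly escrow = $2,436.48 ÷ 12 = $203.04
Shortage spread = $410.40 / 12 = $34.20/mo
Adjusted monthly = $203.04 + $34.20 = $237.24

$237.24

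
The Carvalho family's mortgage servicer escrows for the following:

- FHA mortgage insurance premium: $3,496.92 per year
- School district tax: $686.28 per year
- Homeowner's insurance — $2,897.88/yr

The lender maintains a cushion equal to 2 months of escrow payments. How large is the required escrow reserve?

$1,180.18

FHA mortgage insurance premium = $3,496.92 per year
School district tax = $686.28 per year
Homeowner's insurance = $2,897.88 per year
Combined annual = $7,081.08
Base monthly escrow = $7,081.08 / 12 = $590.09
Cushion = 2 × $590.09 = $1,180.18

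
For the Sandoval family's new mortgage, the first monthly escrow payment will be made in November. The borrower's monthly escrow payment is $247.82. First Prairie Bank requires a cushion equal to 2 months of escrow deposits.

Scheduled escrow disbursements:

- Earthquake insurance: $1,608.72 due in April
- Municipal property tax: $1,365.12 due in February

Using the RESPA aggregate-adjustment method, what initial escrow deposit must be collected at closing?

$1,982.56

Cushion = 2 × $247.82 = $495.64
Trial balance (start $0, +$247.82 each month, − disbursements):
  Nov: +$247.82 → $247.82
  Dec: +$247.82 → $495.64
  Jan: +$247.82 → $743.46
  Feb: +$247.82 − $1,365.12 → -$373.84
  Mar: +$247.82 → -$126.02
  Apr: +$247.82 − $1,608.72 → -$1,486.92
  May: +$247.82 → -$1,239.10
  Jun: +$247.82 → -$991.28
  Jul: +$247.82 → -$743.46
  Aug: +$247.82 → -$495.64
  Sep: +$247.82 → -$247.82
  Oct: +$247.82 → $0.00
Lowest trial balance = -$1,486.92 (Apr)
Initial deposit = cushion − low point = $495.64 − (-$1,486.92) = $1,982.56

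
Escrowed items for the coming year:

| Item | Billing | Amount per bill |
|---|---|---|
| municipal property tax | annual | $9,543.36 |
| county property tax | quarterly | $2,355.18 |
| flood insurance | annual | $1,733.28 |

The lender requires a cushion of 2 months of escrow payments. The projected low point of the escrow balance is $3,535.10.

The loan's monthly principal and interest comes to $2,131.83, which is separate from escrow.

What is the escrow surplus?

$85.54

Municipal property tax = $9,543.36 annually
County property tax = $2,355.18 × 4 = $9,420.72 annually
Flood insurance = $1,733.28 annually
Yearly total = $20,697.36
Per month = $20,697.36 / 12 = $1,724.78
Required cushion = 2 × $1,724.78 = $3,449.56
Excess over cushion: $3,535.10 − $3,449.56 = $85.54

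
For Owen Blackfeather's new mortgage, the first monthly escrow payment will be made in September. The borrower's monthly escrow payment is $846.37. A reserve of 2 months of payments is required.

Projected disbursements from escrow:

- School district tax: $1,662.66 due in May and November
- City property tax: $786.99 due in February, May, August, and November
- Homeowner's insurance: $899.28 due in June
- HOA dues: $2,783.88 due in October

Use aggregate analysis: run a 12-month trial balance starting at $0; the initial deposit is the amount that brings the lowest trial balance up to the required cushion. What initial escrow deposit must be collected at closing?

$4,387.16

Cushion = 2 × $846.37 = $1,692.74
Trial balance (start $0, +$846.37 each month, − disbursements):
  Sep: +$846.37 → $846.37
  Oct: +$846.37 − $2,783.88 → -$1,091.14
  Nov: +$846.37 − $2,449.65 → -$2,694.42
  Dec: +$846.37 → -$1,848.05
  Jan: +$846.37 → -$1,001.68
  Feb: +$846.37 − $786.99 → -$942.30
  Mar: +$846.37 → -$95.93
  Apr: +$846.37 → $750.44
  May: +$846.37 − $2,449.65 → -$852.84
  Jun: +$846.37 − $899.28 → -$905.75
  Jul: +$846.37 → -$59.38
  Aug: +$846.37 − $786.99 → $0.00
Lowest trial balance = -$2,694.42 (Nov)
Initial deposit = cushion − low point = $1,692.74 − (-$2,694.42) = $4,387.16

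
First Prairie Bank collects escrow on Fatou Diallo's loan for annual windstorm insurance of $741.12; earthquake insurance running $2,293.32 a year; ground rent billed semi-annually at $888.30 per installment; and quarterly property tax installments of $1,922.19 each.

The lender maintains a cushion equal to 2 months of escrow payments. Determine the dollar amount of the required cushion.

$2,083.30

Windstorm insurance — $741.12
Earthquake insurance — $2,293.32
Ground rent — $888.30 × 2 = $1,776.60
Property tax — $1,922.19 × 4 = $7,688.76
Annual escrow total = $12,499.80
Per month = $12,499.80 / 12 = $1,041.65
Required cushion = 2 × $1,041.65 = $2,083.30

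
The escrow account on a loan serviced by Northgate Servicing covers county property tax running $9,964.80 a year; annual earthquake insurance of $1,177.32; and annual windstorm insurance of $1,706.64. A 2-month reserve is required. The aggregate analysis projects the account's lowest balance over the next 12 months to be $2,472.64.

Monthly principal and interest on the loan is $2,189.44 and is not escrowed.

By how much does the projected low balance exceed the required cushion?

$331.18

County property tax — $9,964.80 annually
Earthquake insurance — $1,177.32 annually
Windstorm insurance — $1,706.64 annually
Total annual escrow = $12,848.76
Per month = $12,848.76 ÷ 12 = $1,070.73
Required reserve = 2 × $1,070.73 = $2,141.46
Surplus = $2,472.64 − $2,141.46 = $331.18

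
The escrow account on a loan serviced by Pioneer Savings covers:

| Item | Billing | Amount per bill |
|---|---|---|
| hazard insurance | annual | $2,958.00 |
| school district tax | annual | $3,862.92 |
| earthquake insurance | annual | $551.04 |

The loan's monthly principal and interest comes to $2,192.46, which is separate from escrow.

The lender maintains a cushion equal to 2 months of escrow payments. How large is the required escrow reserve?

$1,228.66

Hazard insurance: $2,958.00 per year
School district tax: $3,862.92 per year
Earthquake insurance: $551.04 per year
Total annual escrow = $2,958.00 + $3,862.92 + $551.04 = $7,371.96
Monthly escrow = $7,371.96 / 12 = $614.33
Reserve = 2 × $614.33 = $1,228.66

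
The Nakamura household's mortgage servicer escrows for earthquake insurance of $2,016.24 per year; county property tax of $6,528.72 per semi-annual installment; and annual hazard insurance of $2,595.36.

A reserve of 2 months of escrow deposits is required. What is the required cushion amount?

$2,944.84

Earthquake insurance = $2,016.24/yr
County property tax = $6,528.72 × 2 = $13,057.44/yr
Hazard insurance = $2,595.36/yr
Total per year = $17,669.04
Per month = $17,669.04 ÷ 12 = $1,472.42
Required cushion = 2 × $1,472.42 = $2,944.84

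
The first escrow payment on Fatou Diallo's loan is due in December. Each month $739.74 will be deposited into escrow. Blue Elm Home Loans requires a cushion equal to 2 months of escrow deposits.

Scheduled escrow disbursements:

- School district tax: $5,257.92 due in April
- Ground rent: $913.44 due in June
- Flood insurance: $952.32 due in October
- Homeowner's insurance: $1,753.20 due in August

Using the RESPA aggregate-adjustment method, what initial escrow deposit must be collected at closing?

$3,038.70

Cushion = 2 × $739.74 = $1,479.48
Trial balance (start $0, +$739.74 each month, − disbursements):
  Dec: +$739.74 → $739.74
  Jan: +$739.74 → $1,479.48
  Feb: +$739.74 → $2,219.22
  Mar: +$739.74 → $2,958.96
  Apr: +$739.74 − $5,257.92 → -$1,559.22
  May: +$739.74 → -$819.48
  Jun: +$739.74 − $913.44 → -$993.18
  Jul: +$739.74 → -$253.44
  Aug: +$739.74 − $1,753.20 → -$1,266.90
  Sep: +$739.74 → -$527.16
  Oct: +$739.74 − $952.32 → -$739.74
  Nov: +$739.74 → $0.00
Lowest trial balance = -$1,559.22 (Apr)
Initial deposit = cushion − low point = $1,479.48 − (-$1,559.22) = $3,038.70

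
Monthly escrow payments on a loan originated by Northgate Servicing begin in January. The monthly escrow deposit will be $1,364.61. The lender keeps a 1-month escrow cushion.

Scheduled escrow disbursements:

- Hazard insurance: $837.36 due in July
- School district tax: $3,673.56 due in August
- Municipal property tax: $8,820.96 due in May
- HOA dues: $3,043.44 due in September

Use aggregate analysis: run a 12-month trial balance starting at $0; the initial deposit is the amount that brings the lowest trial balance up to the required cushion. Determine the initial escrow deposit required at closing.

$5,458.44

Cushion = 1 × $1,364.61 = $1,364.61
Trial balance (start $0, +$1,364.61 each month, − disbursements):
  Jan: +$1,364.61 → $1,364.61
  Feb: +$1,364.61 → $2,729.22
  Mar: +$1,364.61 → $4,093.83
  Apr: +$1,364.61 → $5,458.44
  May: +$1,364.61 − $8,820.96 → -$1,997.91
  Jun: +$1,364.61 → -$633.30
  Jul: +$1,364.61 − $837.36 → -$106.05
  Aug: +$1,364.61 − $3,673.56 → -$2,415.00
  Sep: +$1,364.61 − $3,043.44 → -$4,093.83
  Oct: +$1,364.61 → -$2,729.22
  Nov: +$1,364.61 → -$1,364.61
  Dec: +$1,364.61 → $0.00
Lowest trial balance = -$4,093.83 (Sep)
Initial deposit = cushion − low point = $1,364.61 − (-$4,093.83) = $5,458.44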